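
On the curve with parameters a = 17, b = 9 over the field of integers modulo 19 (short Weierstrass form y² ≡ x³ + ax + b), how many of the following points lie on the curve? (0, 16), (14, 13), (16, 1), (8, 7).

2

(0, 16): 16² ≡ 9, rhs ≡ 9 → on.
(14, 13): 13² ≡ 17, rhs ≡ 8 → off.
(16, 1): 1² ≡ 1, rhs ≡ 7 → off.
(8, 7): 7² ≡ 11, rhs ≡ 11 → on.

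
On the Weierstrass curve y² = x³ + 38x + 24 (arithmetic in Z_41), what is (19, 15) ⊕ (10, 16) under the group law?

(19, 15) + (10, 16). λ = (16 - 15)/(10 - 19) ≡ 1/32 mod 41. 32⁻¹ ≡ 9 (mod 41), so λ ≡ 9.
  x = λ² - 19 - 10 = 81 - 29 ≡ 11; y = λ·(19 - 11) - 15 ≡ 16. → (11, 16)

(11, 16)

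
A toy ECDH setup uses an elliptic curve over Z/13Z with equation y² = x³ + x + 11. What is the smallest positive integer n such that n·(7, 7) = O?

12

2P: tangent at (7, 7): λ = (3·7² + 1)/(2·7) ≡ 5/1. 1⁻¹ ≡ 1 (mod 13), so λ ≡ 5·1 ≡ 5.
  x = λ² - 7 - 7 = 25 - 14 ≡ 11; y = λ·(7 - 11) - 7 ≡ 12. → (11, 12)
3P: (11, 12) + (7, 7). λ = (7 - 12)/(7 - 11) ≡ 8/9 mod 13. 9⁻¹ ≡ 3 (mod 13), so λ ≡ 11.
  x = λ² - 11 - 7 = 121 - 18 ≡ 12; y = λ·(11 - 12) - 12 ≡ 3. → (12, 3)
4P: (12, 3) + (7, 7). λ = (7 - 3)/(7 - 12) ≡ 4/8 mod 13. 8⁻¹ ≡ 5 (mod 13), so λ ≡ 7.
  x = λ² - 12 - 7 = 49 - 19 ≡ 4; y = λ·(12 - 4) - 3 ≡ 1. → (4, 1)
5P: (4, 1) + (7, 7). λ = (7 - 1)/(7 - 4) ≡ 6/3 mod 13. 3⁻¹ ≡ 9 (mod 13) since 3·9 = 27 ≡ 1, so λ ≡ 2.
  x = λ² - 4 - 7 = 4 - 11 ≡ 6; y = λ·(4 - 6) - 1 ≡ 8. → (6, 8)
6P: (6, 8) + (7, 7). λ = (7 - 8)/(7 - 6) ≡ 12/1 mod 13. 1⁻¹ ≡ 1 (mod 13) since 1·1 = 1 ≡ 1, so λ ≡ 12.
  x = λ² - 6 - 7 = 144 - 13 ≡ 1; y = λ·(6 - 1) - 8 ≡ 0. → (1, 0)
7P: (1, 0) + (7, 7). λ = (7 - 0)/(7 - 1) ≡ 7/6 mod 13. 6⁻¹ ≡ 11 (mod 13), so λ ≡ 12.
  x = λ² - 1 - 7 = 144 - 8 ≡ 6; y = λ·(1 - 6) - 0 ≡ 5. → (6, 5)
8P: (6, 5) + (7, 7). λ = (7 - 5)/(7 - 6) ≡ 2/1 mod 13. 1⁻¹ ≡ 1 (mod 13) since 1·1 = 1 ≡ 1, so λ ≡ 2.
  x = λ² - 6 - 7 = 4 - 13 ≡ 4; y = λ·(6 - 4) - 5 ≡ 12. → (4, 12)
9P: (4, 12) + (7, 7). λ = (7 - 12)/(7 - 4) ≡ 8/3 mod 13. 3⁻¹ ≡ 9 (mod 13) since 3·9 = 27 ≡ 1, so λ ≡ 7.
  x = λ² - 4 - 7 = 49 - 11 ≡ 12; y = λ·(4 - 12) - 12 ≡ 10. → (12, 10)
10P: (12, 10) + (7, 7). λ = (7 - 10)/(7 - 12) ≡ 10/8 mod 13. 8⁻¹ ≡ 5 (mod 13), so λ ≡ 11.
  x = λ² - 12 - 7 = 121 - 19 ≡ 11; y = λ·(12 - 11) - 10 ≡ 1. → (11, 1)
11P: (11, 1) + (7, 7). λ = (7 - 1)/(7 - 11) ≡ 6/9 mod 13. 9⁻¹ ≡ 3 (mod 13) since 9·3 = 27 ≡ 1, so λ ≡ 5.
  x = λ² - 11 - 7 = 25 - 18 ≡ 7; y = λ·(11 - 7) - 1 ≡ 6. → (7, 6)
12P: (7, 6) + (7, 7): same x and y₁ ≡ -y₂, so the sum is O.
12P = O, so the order is 12.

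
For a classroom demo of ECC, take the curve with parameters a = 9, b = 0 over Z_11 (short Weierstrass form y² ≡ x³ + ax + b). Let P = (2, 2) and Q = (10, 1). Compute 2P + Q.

First 2P:
Repeated addition: build up to 2P.
2P: tangent at (2, 2): λ = (3·2² + 9)/(2·2) ≡ 10/4. 4⁻¹ ≡ 3 (mod 11), so λ ≡ 10·3 ≡ 8.
  x = λ² - 2 - 2 = 64 - 4 ≡ 5; y = λ·(2 - 5) - 2 ≡ 7. → (5, 7)
2P = (5, 7).
Finally 2P + Q:
(5, 7) + (10, 1). λ = (1 - 7)/(10 - 5) ≡ 5/5 mod 11. 5⁻¹ ≡ 9 (mod 11) since 5·9 = 45 ≡ 1, so λ ≡ 1.
  x = λ² - 5 - 10 = 1 - 15 ≡ 8; y = λ·(5 - 8) - 7 ≡ 1. → (8, 1)

(8, 1)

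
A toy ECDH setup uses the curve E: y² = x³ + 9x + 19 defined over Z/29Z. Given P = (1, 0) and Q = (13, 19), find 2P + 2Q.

(26, 9)

First 2P:
Repeated addition: build up to 2P.
2P: (1, 0) + (1, 0): same x and y₁ ≡ -y₂, so the sum is O.
2P = O.
Next 2Q:
Repeated addition: build up to 2Q.
2Q: tangent at (13, 19): λ = (3·13² + 9)/(2·19) ≡ 23/9. 9⁻¹ ≡ 13 (mod 29), so λ ≡ 23·13 ≡ 9.
  x = λ² - 13 - 13 = 81 - 26 ≡ 26; y = λ·(13 - 26) - 19 ≡ 9. → (26, 9)
2Q = (26, 9).
Finally 2P + 2Q:
O + (26, 9) = (26, 9) (identity).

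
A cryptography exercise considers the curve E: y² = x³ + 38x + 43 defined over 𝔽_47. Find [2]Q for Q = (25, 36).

tangent at (25, 36): λ = (3·25² + 38)/(2·36) ≡ 33/25. 25⁻¹ ≡ 32 (mod 47), so λ ≡ 33·32 ≡ 22.
  x = λ² - 25 - 25 = 484 - 50 ≡ 11; y = λ·(25 - 11) - 36 ≡ 37. → (11, 37)

(11, 37)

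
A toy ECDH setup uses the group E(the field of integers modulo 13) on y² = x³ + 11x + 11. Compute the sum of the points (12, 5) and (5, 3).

(12, 8)

(12, 5) + (5, 3). λ = (3 - 5)/(5 - 12) ≡ 11/6 mod 13. 6⁻¹ ≡ 11 (mod 13) since 6·11 = 66 ≡ 1, so λ ≡ 4.
  x = λ² - 12 - 5 = 16 - 17 ≡ 12; y = λ·(12 - 12) - 5 ≡ 8. → (12, 8)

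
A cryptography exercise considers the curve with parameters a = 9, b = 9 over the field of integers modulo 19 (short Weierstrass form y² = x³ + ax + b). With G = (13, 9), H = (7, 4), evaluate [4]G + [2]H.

(7, 15)

First 4G:
Double-and-add on 4 = (100)₂. Start with G = (13, 9) for the leading 1-bit.
double: tangent at (13, 9): λ = (3·13² + 9)/(2·9) ≡ 3/18. 18⁻¹ ≡ 18 (mod 19), so λ ≡ 3·18 ≡ 16.
  x = λ² - 13 - 13 = 256 - 26 ≡ 2; y = λ·(13 - 2) - 9 ≡ 15. → (2, 15)
double: tangent at (2, 15): λ = (3·2² + 9)/(2·15) ≡ 2/11. 11⁻¹ ≡ 7 (mod 19) since 11·7 = 77 ≡ 1, so λ ≡ 2·7 ≡ 14.
  x = λ² - 2 - 2 = 196 - 4 ≡ 2; y = λ·(2 - 2) - 15 ≡ 4. → (2, 4)
4G = (2, 4).
Next 2H:
Repeated addition: build up to 2H.
2H: tangent at (7, 4): λ = (3·7² + 9)/(2·4) ≡ 4/8. 8⁻¹ ≡ 12 (mod 19) since 8·12 = 96 ≡ 1, so λ ≡ 4·12 ≡ 10.
  x = λ² - 7 - 7 = 100 - 14 ≡ 10; y = λ·(7 - 10) - 4 ≡ 4. → (10, 4)
2H = (10, 4).
Finally 4G + 2H:
(2, 4) + (10, 4). λ = (4 - 4)/(10 - 2) ≡ 0/8 mod 19. 8⁻¹ ≡ 12 (mod 19) since 8·12 = 96 ≡ 1, so λ ≡ 0.
  x = λ² - 2 - 10 = 0 - 12 ≡ 7; y = λ·(2 - 7) - 4 ≡ 15. → (7, 15)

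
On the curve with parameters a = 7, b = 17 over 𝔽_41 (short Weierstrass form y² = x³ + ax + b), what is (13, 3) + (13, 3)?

tangent at (13, 3): λ = (3·13² + 7)/(2·3) ≡ 22/6. 6⁻¹ ≡ 7 (mod 41) since 6·7 = 42 ≡ 1, so λ ≡ 22·7 ≡ 31.
  x = λ² - 13 - 13 = 961 - 26 ≡ 33; y = λ·(13 - 33) - 3 ≡ 33. → (33, 33)

(33, 33)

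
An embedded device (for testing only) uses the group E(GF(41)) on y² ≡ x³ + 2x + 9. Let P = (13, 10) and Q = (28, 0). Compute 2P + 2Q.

First 2P:
Repeated addition: build up to 2P.
2P: tangent at (13, 10): λ = (3·13² + 2)/(2·10) ≡ 17/20. 20⁻¹ ≡ 39 (mod 41), so λ ≡ 17·39 ≡ 7.
  x = λ² - 13 - 13 = 49 - 26 ≡ 23; y = λ·(13 - 23) - 10 ≡ 2. → (23, 2)
2P = (23, 2).
Next 2Q:
Repeated addition: build up to 2Q.
2Q: (28, 0) + (28, 0): same x and y₁ ≡ -y₂, so the sum is the point at infinity.
2Q = the point at infinity.
Finally 2P + 2Q:
(23, 2) + the point at infinity = (23, 2) (identity).

(23, 2)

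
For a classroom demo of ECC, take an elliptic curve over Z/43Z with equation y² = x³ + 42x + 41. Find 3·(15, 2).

(6, 37)

Write P = (15, 2).
Repeated addition: build up to 3P.
2P: tangent at (15, 2): λ = (3·15² + 42)/(2·2) ≡ 29/4. 4⁻¹ ≡ 11 (mod 43) since 4·11 = 44 ≡ 1, so λ ≡ 29·11 ≡ 18.
  x = λ² - 15 - 15 = 324 - 30 ≡ 36; y = λ·(15 - 36) - 2 ≡ 7. → (36, 7)
3P: (36, 7) + (15, 2). λ = (2 - 7)/(15 - 36) ≡ 38/22 mod 43. 22⁻¹ ≡ 2 (mod 43) since 22·2 = 44 ≡ 1, so λ ≡ 33.
  x = λ² - 36 - 15 = 1089 - 51 ≡ 6; y = λ·(36 - 6) - 7 ≡ 37. → (6, 37)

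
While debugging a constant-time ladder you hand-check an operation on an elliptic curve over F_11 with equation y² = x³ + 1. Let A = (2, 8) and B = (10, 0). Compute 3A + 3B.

O

First 3A:
Repeated addition: build up to 3A.
2A: tangent at (2, 8): λ = (3·2² + 0)/(2·8) ≡ 1/5. 5⁻¹ ≡ 9 (mod 11) since 5·9 = 45 ≡ 1, so λ ≡ 1·9 ≡ 9.
  x = λ² - 2 - 2 = 81 - 4 ≡ 0; y = λ·(2 - 0) - 8 ≡ 10. → (0, 10)
3A: (0, 10) + (2, 8). λ = (8 - 10)/(2 - 0) ≡ 9/2 mod 11. 2⁻¹ ≡ 6 (mod 11), so λ ≡ 10.
  x = λ² - 0 - 2 = 100 - 2 ≡ 10; y = λ·(0 - 10) - 10 ≡ 0. → (10, 0)
3A = (10, 0).
Next 3B:
Repeated addition: build up to 3B.
2B: (10, 0) + (10, 0): same x and y₁ ≡ -y₂, so the sum is O.
3B: O + (10, 0) = (10, 0) (identity).
3B = (10, 0).
Finally 3A + 3B:
(10, 0) + (10, 0): same x and y₁ ≡ -y₂, so the sum is O.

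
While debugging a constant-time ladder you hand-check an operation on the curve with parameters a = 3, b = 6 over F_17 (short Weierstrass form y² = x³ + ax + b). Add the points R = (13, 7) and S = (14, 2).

(13, 7) + (14, 2). λ = (2 - 7)/(14 - 13) ≡ 12/1 mod 17. 1⁻¹ ≡ 1 (mod 17), so λ ≡ 12.
  x = λ² - 13 - 14 = 144 - 27 ≡ 15; y = λ·(13 - 15) - 7 ≡ 3. → (15, 3)

(15, 3)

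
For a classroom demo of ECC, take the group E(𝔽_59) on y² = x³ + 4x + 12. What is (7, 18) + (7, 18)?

(2, 21)

tangent at (7, 18): λ = (3·7² + 4)/(2·18) ≡ 33/36. 36⁻¹ ≡ 41 (mod 59), so λ ≡ 33·41 ≡ 55.
  x = λ² - 7 - 7 = 3025 - 14 ≡ 2; y = λ·(7 - 2) - 18 ≡ 21. → (2, 21)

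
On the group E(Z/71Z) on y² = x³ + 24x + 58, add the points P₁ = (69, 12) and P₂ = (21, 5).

(69, 12) + (21, 5). λ = (5 - 12)/(21 - 69) ≡ 64/23 mod 71. 23⁻¹ ≡ 34 (mod 71) since 23·34 = 782 ≡ 1, so λ ≡ 46.
  x = λ² - 69 - 21 = 2116 - 90 ≡ 38; y = λ·(69 - 38) - 12 ≡ 65. → (38, 65)

(38, 65)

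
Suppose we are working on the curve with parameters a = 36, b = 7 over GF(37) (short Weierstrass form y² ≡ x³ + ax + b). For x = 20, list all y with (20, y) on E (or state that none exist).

none

x³ + 36x + 7 = 8727 ≡ 32 (mod 37).
32 is a non-residue mod 37; no y exists.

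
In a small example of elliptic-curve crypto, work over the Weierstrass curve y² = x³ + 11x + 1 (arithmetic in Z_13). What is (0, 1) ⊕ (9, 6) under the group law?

(8, 9)

(0, 1) + (9, 6). λ = (6 - 1)/(9 - 0) ≡ 5/9 mod 13. 9⁻¹ ≡ 3 (mod 13) since 9·3 = 27 ≡ 1, so λ ≡ 2.
  x = λ² - 0 - 9 = 4 - 9 ≡ 8; y = λ·(0 - 8) - 1 ≡ 9. → (8, 9)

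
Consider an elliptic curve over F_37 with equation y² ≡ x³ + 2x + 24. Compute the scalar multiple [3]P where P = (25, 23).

(7, 23)

Repeated addition: build up to 3P.
2P: tangent at (25, 23): λ = (3·25² + 2)/(2·23) ≡ 27/9. 9⁻¹ ≡ 33 (mod 37) since 9·33 = 297 ≡ 1, so λ ≡ 27·33 ≡ 3.
  x = λ² - 25 - 25 = 9 - 50 ≡ 33; y = λ·(25 - 33) - 23 ≡ 27. → (33, 27)
3P: (33, 27) + (25, 23). λ = (23 - 27)/(25 - 33) ≡ 33/29 mod 37. 29⁻¹ ≡ 23 (mod 37), so λ ≡ 19.
  x = λ² - 33 - 25 = 361 - 58 ≡ 7; y = λ·(33 - 7) - 27 ≡ 23. → (7, 23)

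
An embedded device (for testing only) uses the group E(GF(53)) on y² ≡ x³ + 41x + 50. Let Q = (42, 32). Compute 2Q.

(31, 1)

tangent at (42, 32): λ = (3·42² + 41)/(2·32) ≡ 33/11. 11⁻¹ ≡ 29 (mod 53) since 11·29 = 319 ≡ 1, so λ ≡ 33·29 ≡ 3.
  x = λ² - 42 - 42 = 9 - 84 ≡ 31; y = λ·(42 - 31) - 32 ≡ 1. → (31, 1)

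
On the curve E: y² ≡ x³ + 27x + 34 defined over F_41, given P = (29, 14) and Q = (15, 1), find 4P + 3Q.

(6, 17)

First 4P:
Double-and-add on 4 = (100)₂. Start with P = (29, 14) for the leading 1-bit.
double: tangent at (29, 14): λ = (3·29² + 27)/(2·14) ≡ 8/28. 28⁻¹ ≡ 22 (mod 41), so λ ≡ 8·22 ≡ 12.
  x = λ² - 29 - 29 = 144 - 58 ≡ 4; y = λ·(29 - 4) - 14 ≡ 40. → (4, 40)
double: tangent at (4, 40): λ = (3·4² + 27)/(2·40) ≡ 34/39. 39⁻¹ ≡ 20 (mod 41), so λ ≡ 34·20 ≡ 24.
  x = λ² - 4 - 4 = 576 - 8 ≡ 35; y = λ·(4 - 35) - 40 ≡ 36. → (35, 36)
4P = (35, 36).
Next 3Q:
Repeated addition: build up to 3Q.
2Q: tangent at (15, 1): λ = (3·15² + 27)/(2·1) ≡ 5/2. 2⁻¹ ≡ 21 (mod 41), so λ ≡ 5·21 ≡ 23.
  x = λ² - 15 - 15 = 529 - 30 ≡ 7; y = λ·(15 - 7) - 1 ≡ 19. → (7, 19)
3Q: (7, 19) + (15, 1). λ = (1 - 19)/(15 - 7) ≡ 23/8 mod 41. 8⁻¹ ≡ 36 (mod 41) since 8·36 = 288 ≡ 1, so λ ≡ 8.
  x = λ² - 7 - 15 = 64 - 22 ≡ 1; y = λ·(7 - 1) - 19 ≡ 29. → (1, 29)
3Q = (1, 29).
Finally 4P + 3Q:
(35, 36) + (1, 29). λ = (29 - 36)/(1 - 35) ≡ 34/7 mod 41. 7⁻¹ ≡ 6 (mod 41) since 7·6 = 42 ≡ 1, so λ ≡ 40.
  x = λ² - 35 - 1 = 1600 - 36 ≡ 6; y = λ·(35 - 6) - 36 ≡ 17. → (6, 17)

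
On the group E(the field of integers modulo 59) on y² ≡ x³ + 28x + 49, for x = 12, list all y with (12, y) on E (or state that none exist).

15, 44

x³ + 28x + 49 = 2113 ≡ 48 (mod 59).
Square roots of 48 mod 59: 15 and 44 (since 15² = 225 ≡ 48).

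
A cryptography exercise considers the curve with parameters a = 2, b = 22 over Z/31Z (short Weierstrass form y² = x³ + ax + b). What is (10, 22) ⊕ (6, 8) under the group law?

(10, 22) + (6, 8). λ = (8 - 22)/(6 - 10) ≡ 17/27 mod 31. 27⁻¹ ≡ 23 (mod 31) since 27·23 = 621 ≡ 1, so λ ≡ 19.
  x = λ² - 10 - 6 = 361 - 16 ≡ 4; y = λ·(10 - 4) - 22 ≡ 30. → (4, 30)

(4, 30)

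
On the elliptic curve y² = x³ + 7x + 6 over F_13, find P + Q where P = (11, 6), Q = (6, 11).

(10, 6)

(11, 6) + (6, 11). λ = (11 - 6)/(6 - 11) ≡ 5/8 mod 13. 8⁻¹ ≡ 5 (mod 13) since 8·5 = 40 ≡ 1, so λ ≡ 12.
  x = λ² - 11 - 6 = 144 - 17 ≡ 10; y = λ·(11 - 10) - 6 ≡ 6. → (10, 6)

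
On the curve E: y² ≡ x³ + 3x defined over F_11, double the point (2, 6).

tangent at (2, 6): λ = (3·2² + 3)/(2·6) ≡ 4/1. 1⁻¹ ≡ 1 (mod 11) since 1·1 = 1 ≡ 1, so λ ≡ 4·1 ≡ 4.
  x = λ² - 2 - 2 = 16 - 4 ≡ 1; y = λ·(2 - 1) - 6 ≡ 9. → (1, 9)

(1, 9)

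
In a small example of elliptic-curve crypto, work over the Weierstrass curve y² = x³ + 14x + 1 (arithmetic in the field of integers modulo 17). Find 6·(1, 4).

(5, 3)

Write G = (1, 4).
Repeated addition: build up to 6G.
2G: tangent at (1, 4): λ = (3·1² + 14)/(2·4) ≡ 0/8. 8⁻¹ ≡ 15 (mod 17), so λ ≡ 0·15 ≡ 0.
  x = λ² - 1 - 1 = 0 - 2 ≡ 15; y = λ·(1 - 15) - 4 ≡ 13. → (15, 13)
3G: (15, 13) + (1, 4). λ = (4 - 13)/(1 - 15) ≡ 8/3 mod 17. 3⁻¹ ≡ 6 (mod 17), so λ ≡ 14.
  x = λ² - 15 - 1 = 196 - 16 ≡ 10; y = λ·(15 - 10) - 13 ≡ 6. → (10, 6)
4G: (10, 6) + (1, 4). λ = (4 - 6)/(1 - 10) ≡ 15/8 mod 17. 8⁻¹ ≡ 15 (mod 17), so λ ≡ 4.
  x = λ² - 10 - 1 = 16 - 11 ≡ 5; y = λ·(10 - 5) - 6 ≡ 14. → (5, 14)
5G: (5, 14) + (1, 4). λ = (4 - 14)/(1 - 5) ≡ 7/13 mod 17. 13⁻¹ ≡ 4 (mod 17), so λ ≡ 11.
  x = λ² - 5 - 1 = 121 - 6 ≡ 13; y = λ·(5 - 13) - 14 ≡ 0. → (13, 0)
6G: (13, 0) + (1, 4). λ = (4 - 0)/(1 - 13) ≡ 4/5 mod 17. 5⁻¹ ≡ 7 (mod 17) since 5·7 = 35 ≡ 1, so λ ≡ 11.
  x = λ² - 13 - 1 = 121 - 14 ≡ 5; y = λ·(13 - 5) - 0 ≡ 3. → (5, 3)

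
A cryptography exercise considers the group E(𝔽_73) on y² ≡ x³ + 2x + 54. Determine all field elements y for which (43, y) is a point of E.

x³ + 2x + 54 = 79647 ≡ 4 (mod 73).
Square roots of 4 mod 73: 2 and 71 (since 2² = 4 ≡ 4).

2, 71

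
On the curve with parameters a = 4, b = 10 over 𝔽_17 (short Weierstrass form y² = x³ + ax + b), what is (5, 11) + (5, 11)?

tangent at (5, 11): λ = (3·5² + 4)/(2·11) ≡ 11/5. 5⁻¹ ≡ 7 (mod 17) since 5·7 = 35 ≡ 1, so λ ≡ 11·7 ≡ 9.
  x = λ² - 5 - 5 = 81 - 10 ≡ 3; y = λ·(5 - 3) - 11 ≡ 7. → (3, 7)

(3, 7)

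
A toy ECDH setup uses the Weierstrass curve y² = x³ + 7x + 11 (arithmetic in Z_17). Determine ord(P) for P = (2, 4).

2P: tangent at (2, 4): λ = (3·2² + 7)/(2·4) ≡ 2/8. 8⁻¹ ≡ 15 (mod 17) since 8·15 = 120 ≡ 1, so λ ≡ 2·15 ≡ 13.
  x = λ² - 2 - 2 = 169 - 4 ≡ 12; y = λ·(2 - 12) - 4 ≡ 2. → (12, 2)
3P: (12, 2) + (2, 4). λ = (4 - 2)/(2 - 12) ≡ 2/7 mod 17. 7⁻¹ ≡ 5 (mod 17) since 7·5 = 35 ≡ 1, so λ ≡ 10.
  x = λ² - 12 - 2 = 100 - 14 ≡ 1; y = λ·(12 - 1) - 2 ≡ 6. → (1, 6)
4P: (1, 6) + (2, 4). λ = (4 - 6)/(2 - 1) ≡ 15/1 mod 17. 1⁻¹ ≡ 1 (mod 17), so λ ≡ 15.
  x = λ² - 1 - 2 = 225 - 3 ≡ 1; y = λ·(1 - 1) - 6 ≡ 11. → (1, 11)
5P: (1, 11) + (2, 4). λ = (4 - 11)/(2 - 1) ≡ 10/1 mod 17. 1⁻¹ ≡ 1 (mod 17), so λ ≡ 10.
  x = λ² - 1 - 2 = 100 - 3 ≡ 12; y = λ·(1 - 12) - 11 ≡ 15. → (12, 15)
6P: (12, 15) + (2, 4). λ = (4 - 15)/(2 - 12) ≡ 6/7 mod 17. 7⁻¹ ≡ 5 (mod 17), so λ ≡ 13.
  x = λ² - 12 - 2 = 169 - 14 ≡ 2; y = λ·(12 - 2) - 15 ≡ 13. → (2, 13)
7P: (2, 13) + (2, 4): same x and y₁ ≡ -y₂, so the sum is the point at infinity.
7P = the point at infinity, so the order is 7.

7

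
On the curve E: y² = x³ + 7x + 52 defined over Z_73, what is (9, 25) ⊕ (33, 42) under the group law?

(4, 12)

(9, 25) + (33, 42). λ = (42 - 25)/(33 - 9) ≡ 17/24 mod 73. 24⁻¹ ≡ 70 (mod 73), so λ ≡ 22.
  x = λ² - 9 - 33 = 484 - 42 ≡ 4; y = λ·(9 - 4) - 25 ≡ 12. → (4, 12)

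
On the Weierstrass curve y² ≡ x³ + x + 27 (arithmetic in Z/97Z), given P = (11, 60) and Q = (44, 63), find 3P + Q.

(69, 58)

First 3P:
Repeated addition: build up to 3P.
2P: tangent at (11, 60): λ = (3·11² + 1)/(2·60) ≡ 73/23. 23⁻¹ ≡ 38 (mod 97) since 23·38 = 874 ≡ 1, so λ ≡ 73·38 ≡ 58.
  x = λ² - 11 - 11 = 3364 - 22 ≡ 44; y = λ·(11 - 44) - 60 ≡ 63. → (44, 63)
3P: (44, 63) + (11, 60). λ = (60 - 63)/(11 - 44) ≡ 94/64 mod 97. 64⁻¹ ≡ 47 (mod 97), so λ ≡ 53.
  x = λ² - 44 - 11 = 2809 - 55 ≡ 38; y = λ·(44 - 38) - 63 ≡ 61. → (38, 61)
3P = (38, 61).
Finally 3P + Q:
(38, 61) + (44, 63). λ = (63 - 61)/(44 - 38) ≡ 2/6 mod 97. 6⁻¹ ≡ 81 (mod 97), so λ ≡ 65.
  x = λ² - 38 - 44 = 4225 - 82 ≡ 69; y = λ·(38 - 69) - 61 ≡ 58. → (69, 58)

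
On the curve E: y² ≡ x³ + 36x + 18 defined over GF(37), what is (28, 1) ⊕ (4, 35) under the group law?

(16, 19)

(28, 1) + (4, 35). λ = (35 - 1)/(4 - 28) ≡ 34/13 mod 37. 13⁻¹ ≡ 20 (mod 37), so λ ≡ 14.
  x = λ² - 28 - 4 = 196 - 32 ≡ 16; y = λ·(28 - 16) - 1 ≡ 19. → (16, 19)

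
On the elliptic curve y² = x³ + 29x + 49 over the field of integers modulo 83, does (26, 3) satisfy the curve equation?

no

y² = 3² ≡ 9; x³ + 29x + 49 = 18379 ≡ 36 (mod 83). 9 ≠ 36.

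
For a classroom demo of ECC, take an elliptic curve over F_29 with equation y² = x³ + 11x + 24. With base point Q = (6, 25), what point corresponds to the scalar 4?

Double-and-add on 4 = (100)₂. Start with Q = (6, 25) for the leading 1-bit.
double: tangent at (6, 25): λ = (3·6² + 11)/(2·25) ≡ 3/21. 21⁻¹ ≡ 18 (mod 29) since 21·18 = 378 ≡ 1, so λ ≡ 3·18 ≡ 25.
  x = λ² - 6 - 6 = 625 - 12 ≡ 4; y = λ·(6 - 4) - 25 ≡ 25. → (4, 25)
double: tangent at (4, 25): λ = (3·4² + 11)/(2·25) ≡ 1/21. 21⁻¹ ≡ 18 (mod 29), so λ ≡ 1·18 ≡ 18.
  x = λ² - 4 - 4 = 324 - 8 ≡ 26; y = λ·(4 - 26) - 25 ≡ 14. → (26, 14)

(26, 14)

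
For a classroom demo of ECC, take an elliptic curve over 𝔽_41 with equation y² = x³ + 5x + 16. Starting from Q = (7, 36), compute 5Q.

Repeated addition: build up to 5Q.
2Q: tangent at (7, 36): λ = (3·7² + 5)/(2·36) ≡ 29/31. 31⁻¹ ≡ 4 (mod 41), so λ ≡ 29·4 ≡ 34.
  x = λ² - 7 - 7 = 1156 - 14 ≡ 35; y = λ·(7 - 35) - 36 ≡ 37. → (35, 37)
3Q: (35, 37) + (7, 36). λ = (36 - 37)/(7 - 35) ≡ 40/13 mod 41. 13⁻¹ ≡ 19 (mod 41), so λ ≡ 22.
  x = λ² - 35 - 7 = 484 - 42 ≡ 32; y = λ·(35 - 32) - 37 ≡ 29. → (32, 29)
4Q: (32, 29) + (7, 36). λ = (36 - 29)/(7 - 32) ≡ 7/16 mod 41. 16⁻¹ ≡ 18 (mod 41) since 16·18 = 288 ≡ 1, so λ ≡ 3.
  x = λ² - 32 - 7 = 9 - 39 ≡ 11; y = λ·(32 - 11) - 29 ≡ 34. → (11, 34)
5Q: (11, 34) + (7, 36). λ = (36 - 34)/(7 - 11) ≡ 2/37 mod 41. 37⁻¹ ≡ 10 (mod 41), so λ ≡ 20.
  x = λ² - 11 - 7 = 400 - 18 ≡ 13; y = λ·(11 - 13) - 34 ≡ 8. → (13, 8)

(13, 8)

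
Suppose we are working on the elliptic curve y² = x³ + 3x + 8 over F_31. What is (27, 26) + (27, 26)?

tangent at (27, 26): λ = (3·27² + 3)/(2·26) ≡ 20/21. 21⁻¹ ≡ 3 (mod 31), so λ ≡ 20·3 ≡ 29.
  x = λ² - 27 - 27 = 841 - 54 ≡ 12; y = λ·(27 - 12) - 26 ≡ 6. → (12, 6)

(12, 6)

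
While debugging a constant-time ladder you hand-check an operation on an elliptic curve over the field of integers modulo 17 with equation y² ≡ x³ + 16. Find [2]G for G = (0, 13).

tangent at (0, 13): λ = (3·0² + 0)/(2·13) ≡ 0/9. 9⁻¹ ≡ 2 (mod 17) since 9·2 = 18 ≡ 1, so λ ≡ 0·2 ≡ 0.
  x = λ² - 0 - 0 = 0 - 0 ≡ 0; y = λ·(0 - 0) - 13 ≡ 4. → (0, 4)

(0, 4)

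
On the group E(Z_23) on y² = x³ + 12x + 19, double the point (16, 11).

tangent at (16, 11): λ = (3·16² + 12)/(2·11) ≡ 21/22. 22⁻¹ ≡ 22 (mod 23) since 22·22 = 484 ≡ 1, so λ ≡ 21·22 ≡ 2.
  x = λ² - 16 - 16 = 4 - 32 ≡ 18; y = λ·(16 - 18) - 11 ≡ 8. → (18, 8)

(18, 8)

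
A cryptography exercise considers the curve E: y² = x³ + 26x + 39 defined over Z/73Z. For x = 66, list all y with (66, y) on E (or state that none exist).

5, 68

x³ + 26x + 39 = 289251 ≡ 25 (mod 73).
Square roots of 25 mod 73: 5 and 68 (since 5² = 25 ≡ 25).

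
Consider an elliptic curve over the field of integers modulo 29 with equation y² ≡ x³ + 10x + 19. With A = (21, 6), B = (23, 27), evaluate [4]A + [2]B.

(26, 7)

First 4A:
Double-and-add on 4 = (100)₂. Start with A = (21, 6) for the leading 1-bit.
double: tangent at (21, 6): λ = (3·21² + 10)/(2·6) ≡ 28/12. 12⁻¹ ≡ 17 (mod 29), so λ ≡ 28·17 ≡ 12.
  x = λ² - 21 - 21 = 144 - 42 ≡ 15; y = λ·(21 - 15) - 6 ≡ 8. → (15, 8)
double: tangent at (15, 8): λ = (3·15² + 10)/(2·8) ≡ 18/16. 16⁻¹ ≡ 20 (mod 29), so λ ≡ 18·20 ≡ 12.
  x = λ² - 15 - 15 = 144 - 30 ≡ 27; y = λ·(15 - 27) - 8 ≡ 22. → (27, 22)
4A = (27, 22).
Next 2B:
Repeated addition: build up to 2B.
2B: tangent at (23, 27): λ = (3·23² + 10)/(2·27) ≡ 2/25. 25⁻¹ ≡ 7 (mod 29), so λ ≡ 2·7 ≡ 14.
  x = λ² - 23 - 23 = 196 - 46 ≡ 5; y = λ·(23 - 5) - 27 ≡ 22. → (5, 22)
2B = (5, 22).
Finally 4A + 2B:
(27, 22) + (5, 22). λ = (22 - 22)/(5 - 27) ≡ 0/7 mod 29. 7⁻¹ ≡ 25 (mod 29), so λ ≡ 0.
  x = λ² - 27 - 5 = 0 - 32 ≡ 26; y = λ·(27 - 26) - 22 ≡ 7. → (26, 7)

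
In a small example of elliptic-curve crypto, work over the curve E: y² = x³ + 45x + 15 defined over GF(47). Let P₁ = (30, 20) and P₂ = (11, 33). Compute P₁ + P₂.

(30, 20) + (11, 33). λ = (33 - 20)/(11 - 30) ≡ 13/28 mod 47. 28⁻¹ ≡ 42 (mod 47), so λ ≡ 29.
  x = λ² - 30 - 11 = 841 - 41 ≡ 1; y = λ·(30 - 1) - 20 ≡ 22. → (1, 22)

(1, 22)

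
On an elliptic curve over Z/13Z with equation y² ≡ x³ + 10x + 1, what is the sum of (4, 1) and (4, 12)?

The two points share x = 4 and their y-coordinates satisfy 1 + 12 ≡ 0 (mod 13), so they are inverses. Their sum is O.

O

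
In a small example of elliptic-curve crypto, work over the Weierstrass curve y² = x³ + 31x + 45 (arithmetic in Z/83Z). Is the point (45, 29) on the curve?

y² = 29² ≡ 11; x³ + 31x + 45 = 92565 ≡ 20 (mod 83). 11 ≠ 20.

no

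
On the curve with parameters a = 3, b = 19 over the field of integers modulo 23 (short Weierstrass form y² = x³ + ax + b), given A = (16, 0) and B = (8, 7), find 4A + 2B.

First 4A:
Repeated addition: build up to 4A.
2A: (16, 0) + (16, 0): same x and y₁ ≡ -y₂, so the sum is the point at infinity.
3A: the point at infinity + (16, 0) = (16, 0) (identity).
4A: (16, 0) + (16, 0): same x and y₁ ≡ -y₂, so the sum is the point at infinity.
4A = the point at infinity.
Next 2B:
Repeated addition: build up to 2B.
2B: tangent at (8, 7): λ = (3·8² + 3)/(2·7) ≡ 11/14. 14⁻¹ ≡ 5 (mod 23), so λ ≡ 11·5 ≡ 9.
  x = λ² - 8 - 8 = 81 - 16 ≡ 19; y = λ·(8 - 19) - 7 ≡ 9. → (19, 9)
2B = (19, 9).
Finally 4A + 2B:
the point at infinity + (19, 9) = (19, 9) (identity).

(19, 9)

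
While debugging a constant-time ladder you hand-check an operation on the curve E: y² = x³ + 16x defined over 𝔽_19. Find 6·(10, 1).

Write Q = (10, 1).
Repeated addition: build up to 6Q.
2Q: tangent at (10, 1): λ = (3·10² + 16)/(2·1) ≡ 12/2. 2⁻¹ ≡ 10 (mod 19), so λ ≡ 12·10 ≡ 6.
  x = λ² - 10 - 10 = 36 - 20 ≡ 16; y = λ·(10 - 16) - 1 ≡ 1. → (16, 1)
3Q: (16, 1) + (10, 1). λ = (1 - 1)/(10 - 16) ≡ 0/13 mod 19. 13⁻¹ ≡ 3 (mod 19), so λ ≡ 0.
  x = λ² - 16 - 10 = 0 - 26 ≡ 12; y = λ·(16 - 12) - 1 ≡ 18. → (12, 18)
4Q: (12, 18) + (10, 1). λ = (1 - 18)/(10 - 12) ≡ 2/17 mod 19. 17⁻¹ ≡ 9 (mod 19), so λ ≡ 18.
  x = λ² - 12 - 10 = 324 - 22 ≡ 17; y = λ·(12 - 17) - 18 ≡ 6. → (17, 6)
5Q: (17, 6) + (10, 1). λ = (1 - 6)/(10 - 17) ≡ 14/12 mod 19. 12⁻¹ ≡ 8 (mod 19), so λ ≡ 17.
  x = λ² - 17 - 10 = 289 - 27 ≡ 15; y = λ·(17 - 15) - 6 ≡ 9. → (15, 9)
6Q: (15, 9) + (10, 1). λ = (1 - 9)/(10 - 15) ≡ 11/14 mod 19. 14⁻¹ ≡ 15 (mod 19), so λ ≡ 13.
  x = λ² - 15 - 10 = 169 - 25 ≡ 11; y = λ·(15 - 11) - 9 ≡ 5. → (11, 5)

(11, 5)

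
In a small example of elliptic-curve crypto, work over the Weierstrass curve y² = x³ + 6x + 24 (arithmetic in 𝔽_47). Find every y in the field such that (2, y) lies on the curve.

none

x³ + 6x + 24 = 44 ≡ 44 (mod 47).
44 is a non-residue mod 47; no y exists.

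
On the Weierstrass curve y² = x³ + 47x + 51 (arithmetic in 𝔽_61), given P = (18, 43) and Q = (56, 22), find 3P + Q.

(35, 23)

First 3P:
Repeated addition: build up to 3P.
2P: tangent at (18, 43): λ = (3·18² + 47)/(2·43) ≡ 43/25. 25⁻¹ ≡ 22 (mod 61), so λ ≡ 43·22 ≡ 31.
  x = λ² - 18 - 18 = 961 - 36 ≡ 10; y = λ·(18 - 10) - 43 ≡ 22. → (10, 22)
3P: (10, 22) + (18, 43). λ = (43 - 22)/(18 - 10) ≡ 21/8 mod 61. 8⁻¹ ≡ 23 (mod 61) since 8·23 = 184 ≡ 1, so λ ≡ 56.
  x = λ² - 10 - 18 = 3136 - 28 ≡ 58; y = λ·(10 - 58) - 22 ≡ 35. → (58, 35)
3P = (58, 35).
Finally 3P + Q:
(58, 35) + (56, 22). λ = (22 - 35)/(56 - 58) ≡ 48/59 mod 61. 59⁻¹ ≡ 30 (mod 61), so λ ≡ 37.
  x = λ² - 58 - 56 = 1369 - 114 ≡ 35; y = λ·(58 - 35) - 35 ≡ 23. → (35, 23)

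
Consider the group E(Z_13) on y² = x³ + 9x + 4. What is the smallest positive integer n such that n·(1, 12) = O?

7

2P: tangent at (1, 12): λ = (3·1² + 9)/(2·12) ≡ 12/11. 11⁻¹ ≡ 6 (mod 13) since 11·6 = 66 ≡ 1, so λ ≡ 12·6 ≡ 7.
  x = λ² - 1 - 1 = 49 - 2 ≡ 8; y = λ·(1 - 8) - 12 ≡ 4. → (8, 4)
3P: (8, 4) + (1, 12). λ = (12 - 4)/(1 - 8) ≡ 8/6 mod 13. 6⁻¹ ≡ 11 (mod 13), so λ ≡ 10.
  x = λ² - 8 - 1 = 100 - 9 ≡ 0; y = λ·(8 - 0) - 4 ≡ 11. → (0, 11)
4P: (0, 11) + (1, 12). λ = (12 - 11)/(1 - 0) ≡ 1/1 mod 13. 1⁻¹ ≡ 1 (mod 13) since 1·1 = 1 ≡ 1, so λ ≡ 1.
  x = λ² - 0 - 1 = 1 - 1 ≡ 0; y = λ·(0 - 0) - 11 ≡ 2. → (0, 2)
5P: (0, 2) + (1, 12). λ = (12 - 2)/(1 - 0) ≡ 10/1 mod 13. 1⁻¹ ≡ 1 (mod 13), so λ ≡ 10.
  x = λ² - 0 - 1 = 100 - 1 ≡ 8; y = λ·(0 - 8) - 2 ≡ 9. → (8, 9)
6P: (8, 9) + (1, 12). λ = (12 - 9)/(1 - 8) ≡ 3/6 mod 13. 6⁻¹ ≡ 11 (mod 13) since 6·11 = 66 ≡ 1, so λ ≡ 7.
  x = λ² - 8 - 1 = 49 - 9 ≡ 1; y = λ·(8 - 1) - 9 ≡ 1. → (1, 1)
7P: (1, 1) + (1, 12): same x and y₁ ≡ -y₂, so the sum is O.
7P = O, so the order is 7.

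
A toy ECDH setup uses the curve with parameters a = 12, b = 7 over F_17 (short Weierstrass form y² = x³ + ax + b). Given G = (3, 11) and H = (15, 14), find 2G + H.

First 2G:
Repeated addition: build up to 2G.
2G: tangent at (3, 11): λ = (3·3² + 12)/(2·11) ≡ 5/5. 5⁻¹ ≡ 7 (mod 17) since 5·7 = 35 ≡ 1, so λ ≡ 5·7 ≡ 1.
  x = λ² - 3 - 3 = 1 - 6 ≡ 12; y = λ·(3 - 12) - 11 ≡ 14. → (12, 14)
2G = (12, 14).
Finally 2G + H:
(12, 14) + (15, 14). λ = (14 - 14)/(15 - 12) ≡ 0/3 mod 17. 3⁻¹ ≡ 6 (mod 17), so λ ≡ 0.
  x = λ² - 12 - 15 = 0 - 27 ≡ 7; y = λ·(12 - 7) - 14 ≡ 3. → (7, 3)

(7, 3)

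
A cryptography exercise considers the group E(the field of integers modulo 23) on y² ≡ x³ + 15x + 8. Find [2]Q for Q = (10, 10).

tangent at (10, 10): λ = (3·10² + 15)/(2·10) ≡ 16/20. 20⁻¹ ≡ 15 (mod 23), so λ ≡ 16·15 ≡ 10.
  x = λ² - 10 - 10 = 100 - 20 ≡ 11; y = λ·(10 - 11) - 10 ≡ 3. → (11, 3)

(11, 3)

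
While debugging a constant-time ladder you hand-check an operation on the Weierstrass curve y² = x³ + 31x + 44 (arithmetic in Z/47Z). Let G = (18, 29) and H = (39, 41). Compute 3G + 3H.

(18, 18)

First 3G:
Repeated addition: build up to 3G.
2G: tangent at (18, 29): λ = (3·18² + 31)/(2·29) ≡ 16/11. 11⁻¹ ≡ 30 (mod 47), so λ ≡ 16·30 ≡ 10.
  x = λ² - 18 - 18 = 100 - 36 ≡ 17; y = λ·(18 - 17) - 29 ≡ 28. → (17, 28)
3G: (17, 28) + (18, 29). λ = (29 - 28)/(18 - 17) ≡ 1/1 mod 47. 1⁻¹ ≡ 1 (mod 47), so λ ≡ 1.
  x = λ² - 17 - 18 = 1 - 35 ≡ 13; y = λ·(17 - 13) - 28 ≡ 23. → (13, 23)
3G = (13, 23).
Next 3H:
Repeated addition: build up to 3H.
2H: tangent at (39, 41): λ = (3·39² + 31)/(2·41) ≡ 35/35. 35⁻¹ ≡ 43 (mod 47), so λ ≡ 35·43 ≡ 1.
  x = λ² - 39 - 39 = 1 - 78 ≡ 17; y = λ·(39 - 17) - 41 ≡ 28. → (17, 28)
3H: (17, 28) + (39, 41). λ = (41 - 28)/(39 - 17) ≡ 13/22 mod 47. 22⁻¹ ≡ 15 (mod 47), so λ ≡ 7.
  x = λ² - 17 - 39 = 49 - 56 ≡ 40; y = λ·(17 - 40) - 28 ≡ 46. → (40, 46)
3H = (40, 46).
Finally 3G + 3H:
(13, 23) + (40, 46). λ = (46 - 23)/(40 - 13) ≡ 23/27 mod 47. 27⁻¹ ≡ 7 (mod 47), so λ ≡ 20.
  x = λ² - 13 - 40 = 400 - 53 ≡ 18; y = λ·(13 - 18) - 23 ≡ 18. → (18, 18)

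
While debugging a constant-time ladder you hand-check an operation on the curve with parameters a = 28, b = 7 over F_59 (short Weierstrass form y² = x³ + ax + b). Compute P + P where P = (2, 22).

tangent at (2, 22): λ = (3·2² + 28)/(2·22) ≡ 40/44. 44⁻¹ ≡ 55 (mod 59) since 44·55 = 2420 ≡ 1, so λ ≡ 40·55 ≡ 17.
  x = λ² - 2 - 2 = 289 - 4 ≡ 49; y = λ·(2 - 49) - 22 ≡ 5. → (49, 5)

(49, 5)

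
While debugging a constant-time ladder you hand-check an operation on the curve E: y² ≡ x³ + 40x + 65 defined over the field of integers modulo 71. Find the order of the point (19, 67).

3

2P: tangent at (19, 67): λ = (3·19² + 40)/(2·67) ≡ 58/63. 63⁻¹ ≡ 62 (mod 71) since 63·62 = 3906 ≡ 1, so λ ≡ 58·62 ≡ 46.
  x = λ² - 19 - 19 = 2116 - 38 ≡ 19; y = λ·(19 - 19) - 67 ≡ 4. → (19, 4)
3P: (19, 4) + (19, 67): same x and y₁ ≡ -y₂, so the sum is ∞.
3P = ∞, so the order is 3.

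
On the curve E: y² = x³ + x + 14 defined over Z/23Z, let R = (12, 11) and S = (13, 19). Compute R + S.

(16, 3)

(12, 11) + (13, 19). λ = (19 - 11)/(13 - 12) ≡ 8/1 mod 23. 1⁻¹ ≡ 1 (mod 23), so λ ≡ 8.
  x = λ² - 12 - 13 = 64 - 25 ≡ 16; y = λ·(12 - 16) - 11 ≡ 3. → (16, 3)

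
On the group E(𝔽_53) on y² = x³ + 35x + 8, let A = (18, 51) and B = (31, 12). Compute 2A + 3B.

First 2A:
Repeated addition: build up to 2A.
2A: tangent at (18, 51): λ = (3·18² + 35)/(2·51) ≡ 0/49. 49⁻¹ ≡ 13 (mod 53) since 49·13 = 637 ≡ 1, so λ ≡ 0·13 ≡ 0.
  x = λ² - 18 - 18 = 0 - 36 ≡ 17; y = λ·(18 - 17) - 51 ≡ 2. → (17, 2)
2A = (17, 2).
Next 3B:
Repeated addition: build up to 3B.
2B: tangent at (31, 12): λ = (3·31² + 35)/(2·12) ≡ 3/24. 24⁻¹ ≡ 42 (mod 53), so λ ≡ 3·42 ≡ 20.
  x = λ² - 31 - 31 = 400 - 62 ≡ 20; y = λ·(31 - 20) - 12 ≡ 49. → (20, 49)
3B: (20, 49) + (31, 12). λ = (12 - 49)/(31 - 20) ≡ 16/11 mod 53. 11⁻¹ ≡ 29 (mod 53), so λ ≡ 40.
  x = λ² - 20 - 31 = 1600 - 51 ≡ 12; y = λ·(20 - 12) - 49 ≡ 6. → (12, 6)
3B = (12, 6).
Finally 2A + 3B:
(17, 2) + (12, 6). λ = (6 - 2)/(12 - 17) ≡ 4/48 mod 53. 48⁻¹ ≡ 21 (mod 53) since 48·21 = 1008 ≡ 1, so λ ≡ 31.
  x = λ² - 17 - 12 = 961 - 29 ≡ 31; y = λ·(17 - 31) - 2 ≡ 41. → (31, 41)

(31, 41)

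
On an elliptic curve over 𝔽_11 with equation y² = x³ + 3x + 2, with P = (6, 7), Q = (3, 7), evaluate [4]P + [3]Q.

(6, 4)

First 4P:
Repeated addition: build up to 4P.
2P: tangent at (6, 7): λ = (3·6² + 3)/(2·7) ≡ 1/3. 3⁻¹ ≡ 4 (mod 11), so λ ≡ 1·4 ≡ 4.
  x = λ² - 6 - 6 = 16 - 12 ≡ 4; y = λ·(6 - 4) - 7 ≡ 1. → (4, 1)
3P: (4, 1) + (6, 7). λ = (7 - 1)/(6 - 4) ≡ 6/2 mod 11. 2⁻¹ ≡ 6 (mod 11), so λ ≡ 3.
  x = λ² - 4 - 6 = 9 - 10 ≡ 10; y = λ·(4 - 10) - 1 ≡ 3. → (10, 3)
4P: (10, 3) + (6, 7). λ = (7 - 3)/(6 - 10) ≡ 4/7 mod 11. 7⁻¹ ≡ 8 (mod 11), so λ ≡ 10.
  x = λ² - 10 - 6 = 100 - 16 ≡ 7; y = λ·(10 - 7) - 3 ≡ 5. → (7, 5)
4P = (7, 5).
Next 3Q:
Repeated addition: build up to 3Q.
2Q: tangent at (3, 7): λ = (3·3² + 3)/(2·7) ≡ 8/3. 3⁻¹ ≡ 4 (mod 11), so λ ≡ 8·4 ≡ 10.
  x = λ² - 3 - 3 = 100 - 6 ≡ 6; y = λ·(3 - 6) - 7 ≡ 7. → (6, 7)
3Q: (6, 7) + (3, 7). λ = (7 - 7)/(3 - 6) ≡ 0/8 mod 11. 8⁻¹ ≡ 7 (mod 11) since 8·7 = 56 ≡ 1, so λ ≡ 0.
  x = λ² - 6 - 3 = 0 - 9 ≡ 2; y = λ·(6 - 2) - 7 ≡ 4. → (2, 4)
3Q = (2, 4).
Finally 4P + 3Q:
(7, 5) + (2, 4). λ = (4 - 5)/(2 - 7) ≡ 10/6 mod 11. 6⁻¹ ≡ 2 (mod 11) since 6·2 = 12 ≡ 1, so λ ≡ 9.
  x = λ² - 7 - 2 = 81 - 9 ≡ 6; y = λ·(7 - 6) - 5 ≡ 4. → (6, 4)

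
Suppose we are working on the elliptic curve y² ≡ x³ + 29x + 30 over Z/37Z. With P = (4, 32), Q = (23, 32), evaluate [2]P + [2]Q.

(29, 10)

First 2P:
Repeated addition: build up to 2P.
2P: tangent at (4, 32): λ = (3·4² + 29)/(2·32) ≡ 3/27. 27⁻¹ ≡ 11 (mod 37) since 27·11 = 297 ≡ 1, so λ ≡ 3·11 ≡ 33.
  x = λ² - 4 - 4 = 1089 - 8 ≡ 8; y = λ·(4 - 8) - 32 ≡ 21. → (8, 21)
2P = (8, 21).
Next 2Q:
Repeated addition: build up to 2Q.
2Q: tangent at (23, 32): λ = (3·23² + 29)/(2·32) ≡ 25/27. 27⁻¹ ≡ 11 (mod 37), so λ ≡ 25·11 ≡ 16.
  x = λ² - 23 - 23 = 256 - 46 ≡ 25; y = λ·(23 - 25) - 32 ≡ 10. → (25, 10)
2Q = (25, 10).
Finally 2P + 2Q:
(8, 21) + (25, 10). λ = (10 - 21)/(25 - 8) ≡ 26/17 mod 37. 17⁻¹ ≡ 24 (mod 37), so λ ≡ 32.
  x = λ² - 8 - 25 = 1024 - 33 ≡ 29; y = λ·(8 - 29) - 21 ≡ 10. → (29, 10)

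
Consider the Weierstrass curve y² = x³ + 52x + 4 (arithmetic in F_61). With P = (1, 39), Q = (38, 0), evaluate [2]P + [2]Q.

First 2P:
Repeated addition: build up to 2P.
2P: tangent at (1, 39): λ = (3·1² + 52)/(2·39) ≡ 55/17. 17⁻¹ ≡ 18 (mod 61), so λ ≡ 55·18 ≡ 14.
  x = λ² - 1 - 1 = 196 - 2 ≡ 11; y = λ·(1 - 11) - 39 ≡ 4. → (11, 4)
2P = (11, 4).
Next 2Q:
Repeated addition: build up to 2Q.
2Q: (38, 0) + (38, 0): same x and y₁ ≡ -y₂, so the sum is 𝒪.
2Q = 𝒪.
Finally 2P + 2Q:
(11, 4) + 𝒪 = (11, 4) (identity).

(11, 4)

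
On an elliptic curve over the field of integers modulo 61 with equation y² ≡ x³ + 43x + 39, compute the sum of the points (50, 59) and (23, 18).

(50, 59) + (23, 18). λ = (18 - 59)/(23 - 50) ≡ 20/34 mod 61. 34⁻¹ ≡ 9 (mod 61), so λ ≡ 58.
  x = λ² - 50 - 23 = 3364 - 73 ≡ 58; y = λ·(50 - 58) - 59 ≡ 26. → (58, 26)

(58, 26)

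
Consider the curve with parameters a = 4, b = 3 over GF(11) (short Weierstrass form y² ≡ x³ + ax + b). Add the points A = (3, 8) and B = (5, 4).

(7, 0)

(3, 8) + (5, 4). λ = (4 - 8)/(5 - 3) ≡ 7/2 mod 11. 2⁻¹ ≡ 6 (mod 11) since 2·6 = 12 ≡ 1, so λ ≡ 9.
  x = λ² - 3 - 5 = 81 - 8 ≡ 7; y = λ·(3 - 7) - 8 ≡ 0. → (7, 0)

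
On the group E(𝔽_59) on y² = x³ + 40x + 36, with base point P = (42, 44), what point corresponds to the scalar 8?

(48, 34)

Double-and-add on 8 = (1000)₂. Start with P = (42, 44) for the leading 1-bit.
double: tangent at (42, 44): λ = (3·42² + 40)/(2·44) ≡ 22/29. 29⁻¹ ≡ 57 (mod 59), so λ ≡ 22·57 ≡ 15.
  x = λ² - 42 - 42 = 225 - 84 ≡ 23; y = λ·(42 - 23) - 44 ≡ 5. → (23, 5)
double: tangent at (23, 5): λ = (3·23² + 40)/(2·5) ≡ 34/10. 10⁻¹ ≡ 6 (mod 59), so λ ≡ 34·6 ≡ 27.
  x = λ² - 23 - 23 = 729 - 46 ≡ 34; y = λ·(23 - 34) - 5 ≡ 52. → (34, 52)
double: tangent at (34, 52): λ = (3·34² + 40)/(2·52) ≡ 27/45. 45⁻¹ ≡ 21 (mod 59) since 45·21 = 945 ≡ 1, so λ ≡ 27·21 ≡ 36.
  x = λ² - 34 - 34 = 1296 - 68 ≡ 48; y = λ·(34 - 48) - 52 ≡ 34. → (48, 34)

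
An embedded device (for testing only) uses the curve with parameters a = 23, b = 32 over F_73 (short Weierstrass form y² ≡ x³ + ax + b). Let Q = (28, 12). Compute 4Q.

(34, 25)

Double-and-add on 4 = (100)₂. Start with Q = (28, 12) for the leading 1-bit.
double: tangent at (28, 12): λ = (3·28² + 23)/(2·12) ≡ 39/24. 24⁻¹ ≡ 70 (mod 73) since 24·70 = 1680 ≡ 1, so λ ≡ 39·70 ≡ 29.
  x = λ² - 28 - 28 = 841 - 56 ≡ 55; y = λ·(28 - 55) - 12 ≡ 8. → (55, 8)
double: tangent at (55, 8): λ = (3·55² + 23)/(2·8) ≡ 46/16. 16⁻¹ ≡ 32 (mod 73) since 16·32 = 512 ≡ 1, so λ ≡ 46·32 ≡ 12.
  x = λ² - 55 - 55 = 144 - 110 ≡ 34; y = λ·(55 - 34) - 8 ≡ 25. → (34, 25)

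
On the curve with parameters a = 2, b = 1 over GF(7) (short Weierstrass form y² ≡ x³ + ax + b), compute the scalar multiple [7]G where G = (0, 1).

(1, 5)

Repeated addition: build up to 7G.
2G: tangent at (0, 1): λ = (3·0² + 2)/(2·1) ≡ 2/2. 2⁻¹ ≡ 4 (mod 7) since 2·4 = 8 ≡ 1, so λ ≡ 2·4 ≡ 1.
  x = λ² - 0 - 0 = 1 - 0 ≡ 1; y = λ·(0 - 1) - 1 ≡ 5. → (1, 5)
3G: (1, 5) + (0, 1). λ = (1 - 5)/(0 - 1) ≡ 3/6 mod 7. 6⁻¹ ≡ 6 (mod 7) since 6·6 = 36 ≡ 1, so λ ≡ 4.
  x = λ² - 1 - 0 = 16 - 1 ≡ 1; y = λ·(1 - 1) - 5 ≡ 2. → (1, 2)
4G: (1, 2) + (0, 1). λ = (1 - 2)/(0 - 1) ≡ 6/6 mod 7. 6⁻¹ ≡ 6 (mod 7) since 6·6 = 36 ≡ 1, so λ ≡ 1.
  x = λ² - 1 - 0 = 1 - 1 ≡ 0; y = λ·(1 - 0) - 2 ≡ 6. → (0, 6)
5G: (0, 6) + (0, 1): same x and y₁ ≡ -y₂, so the sum is O.
6G: O + (0, 1) = (0, 1) (identity).
7G: tangent at (0, 1): λ = (3·0² + 2)/(2·1) ≡ 2/2. 2⁻¹ ≡ 4 (mod 7), so λ ≡ 2·4 ≡ 1.
  x = λ² - 0 - 0 = 1 - 0 ≡ 1; y = λ·(0 - 1) - 1 ≡ 5. → (1, 5)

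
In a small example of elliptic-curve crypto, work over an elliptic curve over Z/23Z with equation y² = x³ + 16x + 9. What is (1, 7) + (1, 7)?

(7, 21)

tangent at (1, 7): λ = (3·1² + 16)/(2·7) ≡ 19/14. 14⁻¹ ≡ 5 (mod 23) since 14·5 = 70 ≡ 1, so λ ≡ 19·5 ≡ 3.
  x = λ² - 1 - 1 = 9 - 2 ≡ 7; y = λ·(1 - 7) - 7 ≡ 21. → (7, 21)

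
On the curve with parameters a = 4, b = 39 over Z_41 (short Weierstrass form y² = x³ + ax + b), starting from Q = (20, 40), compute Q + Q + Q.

(7, 0)

Repeated addition: build up to 3Q.
2Q: tangent at (20, 40): λ = (3·20² + 4)/(2·40) ≡ 15/39. 39⁻¹ ≡ 20 (mod 41), so λ ≡ 15·20 ≡ 13.
  x = λ² - 20 - 20 = 169 - 40 ≡ 6; y = λ·(20 - 6) - 40 ≡ 19. → (6, 19)
3Q: (6, 19) + (20, 40). λ = (40 - 19)/(20 - 6) ≡ 21/14 mod 41. 14⁻¹ ≡ 3 (mod 41) since 14·3 = 42 ≡ 1, so λ ≡ 22.
  x = λ² - 6 - 20 = 484 - 26 ≡ 7; y = λ·(6 - 7) - 19 ≡ 0. → (7, 0)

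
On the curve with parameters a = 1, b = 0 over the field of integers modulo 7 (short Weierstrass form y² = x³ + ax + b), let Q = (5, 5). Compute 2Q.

tangent at (5, 5): λ = (3·5² + 1)/(2·5) ≡ 6/3. 3⁻¹ ≡ 5 (mod 7), so λ ≡ 6·5 ≡ 2.
  x = λ² - 5 - 5 = 4 - 10 ≡ 1; y = λ·(5 - 1) - 5 ≡ 3. → (1, 3)

(1, 3)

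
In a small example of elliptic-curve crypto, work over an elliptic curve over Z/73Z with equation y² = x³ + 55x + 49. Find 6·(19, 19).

(18, 70)

Write G = (19, 19).
Double-and-add on 6 = (110)₂. Start with G = (19, 19) for the leading 1-bit.
double: tangent at (19, 19): λ = (3·19² + 55)/(2·19) ≡ 43/38. 38⁻¹ ≡ 25 (mod 73) since 38·25 = 950 ≡ 1, so λ ≡ 43·25 ≡ 53.
  x = λ² - 19 - 19 = 2809 - 38 ≡ 70; y = λ·(19 - 70) - 19 ≡ 52. → (70, 52)
add G: (70, 52) + (19, 19). λ = (19 - 52)/(19 - 70) ≡ 40/22 mod 73. 22⁻¹ ≡ 10 (mod 73), so λ ≡ 35.
  x = λ² - 70 - 19 = 1225 - 89 ≡ 41; y = λ·(70 - 41) - 52 ≡ 14. → (41, 14)
double: tangent at (41, 14): λ = (3·41² + 55)/(2·14) ≡ 61/28. 28⁻¹ ≡ 60 (mod 73), so λ ≡ 61·60 ≡ 10.
  x = λ² - 41 - 41 = 100 - 82 ≡ 18; y = λ·(41 - 18) - 14 ≡ 70. → (18, 70)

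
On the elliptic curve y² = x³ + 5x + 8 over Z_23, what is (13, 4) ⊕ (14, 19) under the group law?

(13, 4) + (14, 19). λ = (19 - 4)/(14 - 13) ≡ 15/1 mod 23. 1⁻¹ ≡ 1 (mod 23), so λ ≡ 15.
  x = λ² - 13 - 14 = 225 - 27 ≡ 14; y = λ·(13 - 14) - 4 ≡ 4. → (14, 4)

(14, 4)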